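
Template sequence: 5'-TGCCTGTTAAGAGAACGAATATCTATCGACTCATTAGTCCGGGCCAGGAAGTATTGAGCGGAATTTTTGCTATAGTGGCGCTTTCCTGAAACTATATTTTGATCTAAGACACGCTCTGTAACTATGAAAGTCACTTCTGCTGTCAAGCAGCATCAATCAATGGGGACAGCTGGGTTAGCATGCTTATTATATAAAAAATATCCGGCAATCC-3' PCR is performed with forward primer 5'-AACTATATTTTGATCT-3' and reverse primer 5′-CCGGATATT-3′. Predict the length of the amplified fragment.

Scanning the template, AACTATATTTTGATCT occurs at positions 90–105; this primer anneals to the bottom strand there with its 3' end pointing downstream.
Reverse complement of the reverse primer: AATATCCGG. This occurs on the top strand at positions 197–205.
Product length = (reverse-primer end) − (forward-primer start) + 1 = 205 − 90 + 1 = 116 bp.

116 bp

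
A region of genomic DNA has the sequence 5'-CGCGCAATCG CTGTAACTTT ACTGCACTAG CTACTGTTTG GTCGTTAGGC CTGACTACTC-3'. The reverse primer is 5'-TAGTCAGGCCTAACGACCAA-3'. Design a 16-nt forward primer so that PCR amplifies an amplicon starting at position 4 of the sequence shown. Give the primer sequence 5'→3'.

5'-GCAATCGCTGTAACTT-3'

The reverse primer's reverse complement TTGGTCGTTAGGCCTGACTA matches the template at positions 38–57; the product starts at position 4.
The forward primer is identical to the top strand over positions 4–19: GCAATCGCTGTAACTT.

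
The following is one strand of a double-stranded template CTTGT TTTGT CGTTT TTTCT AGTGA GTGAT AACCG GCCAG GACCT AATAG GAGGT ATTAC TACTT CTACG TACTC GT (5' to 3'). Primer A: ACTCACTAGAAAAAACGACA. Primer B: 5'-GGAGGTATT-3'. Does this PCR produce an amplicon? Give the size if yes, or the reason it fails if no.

Primer A (ACTCACTAGAAAAAACGACA) has reverse complement TGTCGTTTTTTCTAGTGAGT, which matches the top strand at positions 8–27; primer A anneals to the top strand there with its 3' end pointing upstream toward position 8.
Primer B (GGAGGTATT) matches the top strand directly at positions 50–58; it anneals to the bottom strand with its 3' end pointing downstream toward position 58.
The 3' ends diverge (primer A extends toward position 1, primer B toward position 77), so the primers never converge on a shared product.

No product — the primers' 3' ends point away from each other.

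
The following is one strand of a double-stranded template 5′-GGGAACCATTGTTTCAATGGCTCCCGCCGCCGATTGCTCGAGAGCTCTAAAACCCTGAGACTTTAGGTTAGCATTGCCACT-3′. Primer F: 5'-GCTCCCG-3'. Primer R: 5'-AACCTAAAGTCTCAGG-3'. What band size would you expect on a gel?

50 bp

The forward primer matches the template at positions 20–26.
Taking the reverse complement of AACCTAAAGTCTCAGG gives CCTGAGACTTTAGGTT, found at positions 54–69 on the template; the primer anneals here to the top strand with its 3' end pointing upstream.
Product length = (reverse-primer end) − (forward-primer start) + 1 = 69 − 20 + 1 = 50 bp.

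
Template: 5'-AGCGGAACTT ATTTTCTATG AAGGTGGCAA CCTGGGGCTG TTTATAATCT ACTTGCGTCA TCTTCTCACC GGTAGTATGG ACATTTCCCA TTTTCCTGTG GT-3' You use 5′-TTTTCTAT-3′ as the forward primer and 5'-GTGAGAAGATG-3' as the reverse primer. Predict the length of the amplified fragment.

58 bp

Forward primer TTTTCTAT is found on the top strand at positions 12–19.
The reverse primer's reverse complement is CATCTTCTCAC, which matches the template at positions 59–69.
Product length = (reverse-primer end) − (forward-primer start) + 1 = 69 − 12 + 1 = 58 bp.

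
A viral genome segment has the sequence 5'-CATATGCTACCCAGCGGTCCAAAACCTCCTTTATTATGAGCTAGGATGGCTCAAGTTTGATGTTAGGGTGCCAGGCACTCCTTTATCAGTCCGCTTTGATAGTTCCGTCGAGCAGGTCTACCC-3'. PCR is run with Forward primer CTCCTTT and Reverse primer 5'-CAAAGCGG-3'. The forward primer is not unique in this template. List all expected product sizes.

The forward primer CTCCTTT matches the top strand at positions 26–32, 78–84.
The reverse primer's reverse complement is CCGCTTTG, matching at positions 91–98.
Each forward site pairs with the reverse site to give a product ending at position 98: sizes 73, 21 bp.

73 bp, 21 bp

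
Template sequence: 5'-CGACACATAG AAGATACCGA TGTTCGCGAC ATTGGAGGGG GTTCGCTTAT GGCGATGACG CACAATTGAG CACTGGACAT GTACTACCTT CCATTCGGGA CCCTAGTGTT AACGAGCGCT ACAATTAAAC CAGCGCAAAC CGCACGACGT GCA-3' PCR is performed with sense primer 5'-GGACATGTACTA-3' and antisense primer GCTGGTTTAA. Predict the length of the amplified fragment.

Scanning the template, GGACATGTACTA occurs at positions 75–86; this primer anneals to the bottom strand there with its 3' end pointing downstream.
The reverse primer's reverse complement is TTAAACCAGC, which matches the template at positions 125–134.
Product length = (reverse-primer end) − (forward-primer start) + 1 = 134 − 75 + 1 = 60 bp.

60 bp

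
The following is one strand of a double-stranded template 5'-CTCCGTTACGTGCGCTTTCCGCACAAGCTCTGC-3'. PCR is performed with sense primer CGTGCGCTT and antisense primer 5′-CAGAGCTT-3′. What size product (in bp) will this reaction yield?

24 bp

Forward primer CGTGCGCTT is found on the top strand at positions 9–17.
Reverse complement of the reverse primer: AAGCTCTG. This occurs on the top strand at positions 25–32.
Amplicon spans positions 9–32: 24 bp.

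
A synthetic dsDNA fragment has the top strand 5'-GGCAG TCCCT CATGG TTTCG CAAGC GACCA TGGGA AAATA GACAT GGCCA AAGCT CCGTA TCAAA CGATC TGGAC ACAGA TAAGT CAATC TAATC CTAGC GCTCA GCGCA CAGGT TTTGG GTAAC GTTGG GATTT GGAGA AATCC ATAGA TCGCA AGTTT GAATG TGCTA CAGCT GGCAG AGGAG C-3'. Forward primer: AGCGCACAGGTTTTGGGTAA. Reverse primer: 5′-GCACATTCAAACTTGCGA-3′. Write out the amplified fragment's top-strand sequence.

Forward primer AGCGCACAGGTTTTGGGTAA is found on the top strand at positions 105–124.
Taking the reverse complement of GCACATTCAAACTTGCGA gives TCGCAAGTTTGAATGTGC, found at positions 151–168 on the template; the primer anneals here to the top strand with its 3' end pointing upstream.
The product is the template from position 105 through 168 (64 bp).

5'-AGCGCACAGGTTTTGGGTAACGTTGGGATTTGGAGAAATCCATAGATCGCAAGTTTGAATGTGC-3'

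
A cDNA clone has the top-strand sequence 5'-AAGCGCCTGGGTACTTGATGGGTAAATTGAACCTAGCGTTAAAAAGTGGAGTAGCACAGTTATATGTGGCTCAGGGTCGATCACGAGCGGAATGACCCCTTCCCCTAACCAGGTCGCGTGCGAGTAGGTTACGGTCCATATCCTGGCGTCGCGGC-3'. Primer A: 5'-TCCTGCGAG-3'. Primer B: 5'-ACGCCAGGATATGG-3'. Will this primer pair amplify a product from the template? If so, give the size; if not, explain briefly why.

Primer A (TCCTGCGAG) does not match the top strand, and its reverse complement CTCGCAGGA does not match either.
With no annealing site for primer A, no amplification occurs.

No product — primer A has no binding site in the template.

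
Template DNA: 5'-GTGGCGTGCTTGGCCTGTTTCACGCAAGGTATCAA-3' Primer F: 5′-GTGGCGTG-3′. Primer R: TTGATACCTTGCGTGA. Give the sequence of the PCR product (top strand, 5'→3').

Scanning the template, GTGGCGTG occurs at positions 1–8; this primer anneals to the bottom strand there with its 3' end pointing downstream.
Reverse complement of the reverse primer: TCACGCAAGGTATCAA. This occurs on the top strand at positions 20–35.
The product is the template from position 1 through 35 (35 bp).

5'-GTGGCGTGCTTGGCCTGTTTCACGCAAGGTATCAA-3'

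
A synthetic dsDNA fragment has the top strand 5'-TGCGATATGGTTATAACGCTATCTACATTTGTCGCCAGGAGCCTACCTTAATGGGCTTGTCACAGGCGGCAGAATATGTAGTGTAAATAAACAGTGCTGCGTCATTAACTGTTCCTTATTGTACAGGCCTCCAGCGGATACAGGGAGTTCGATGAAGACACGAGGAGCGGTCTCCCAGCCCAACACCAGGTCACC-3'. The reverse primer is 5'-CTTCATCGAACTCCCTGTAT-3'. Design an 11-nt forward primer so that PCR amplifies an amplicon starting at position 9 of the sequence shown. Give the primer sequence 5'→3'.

The reverse primer's reverse complement ATACAGGGAGTTCGATGAAG matches the template at positions 138–157; the product starts at position 9.
The forward primer is identical to the top strand over positions 9–19: GGTTATAACGC.

5'-GGTTATAACGC-3'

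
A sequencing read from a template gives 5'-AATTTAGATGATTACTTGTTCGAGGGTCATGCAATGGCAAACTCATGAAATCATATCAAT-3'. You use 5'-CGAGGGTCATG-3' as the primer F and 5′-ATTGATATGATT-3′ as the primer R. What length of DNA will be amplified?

Forward primer CGAGGGTCATG is found on the top strand at positions 21–31.
Taking the reverse complement of ATTGATATGATT gives AATCATATCAAT, found at positions 49–60 on the template; the primer anneals here to the top strand with its 3' end pointing upstream.
The product runs from position 21 to position 60, so its length is 60 − 21 + 1 = 40 bp.

40 bp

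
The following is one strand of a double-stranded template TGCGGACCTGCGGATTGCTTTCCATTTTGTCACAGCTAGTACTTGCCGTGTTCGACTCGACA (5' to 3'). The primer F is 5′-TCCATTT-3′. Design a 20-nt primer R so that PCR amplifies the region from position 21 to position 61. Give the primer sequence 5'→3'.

5'-GTCGAGTCGAACACGGCAAG-3'

The product's 3' end on the top strand is position 61.
The reverse primer anneals to the top strand over positions 42–61, i.e. to CTTGCCGTGTTCGACTCGAC.
Its sequence written 5'→3' is the reverse complement: GTCGAGTCGAACACGGCAAG.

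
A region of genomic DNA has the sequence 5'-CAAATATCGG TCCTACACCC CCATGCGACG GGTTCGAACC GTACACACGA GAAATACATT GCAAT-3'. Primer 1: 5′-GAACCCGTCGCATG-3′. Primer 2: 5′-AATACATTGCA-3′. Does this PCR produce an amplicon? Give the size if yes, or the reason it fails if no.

Primer 1 (GAACCCGTCGCATG) has reverse complement CATGCGACGGGTTC, which matches the top strand at positions 22–35; primer 1 anneals to the top strand there with its 3' end pointing upstream toward position 22.
Primer 2 (AATACATTGCA) matches the top strand directly at positions 53–63; it anneals to the bottom strand with its 3' end pointing downstream toward position 63.
The 3' ends diverge (primer 1 extends toward position 1, primer 2 toward position 65), so the primers never converge on a shared product.

No product — the primers' 3' ends point away from each other.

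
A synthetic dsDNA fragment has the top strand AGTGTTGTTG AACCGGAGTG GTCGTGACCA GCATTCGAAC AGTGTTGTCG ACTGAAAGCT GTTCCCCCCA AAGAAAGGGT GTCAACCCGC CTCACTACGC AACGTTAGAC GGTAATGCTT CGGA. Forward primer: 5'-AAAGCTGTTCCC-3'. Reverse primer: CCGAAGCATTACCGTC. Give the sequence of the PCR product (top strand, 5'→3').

5'-AAAGCTGTTCCCCCCAAAGAAAGGGTGTCAACCCGCCTCACTACGCAACGTTAGACGGTAATGCTTCGG-3'

The forward primer matches the template at positions 55–66.
The reverse primer's reverse complement is GACGGTAATGCTTCGG, which matches the template at positions 108–123.
The product is the template from position 55 through 123 (69 bp).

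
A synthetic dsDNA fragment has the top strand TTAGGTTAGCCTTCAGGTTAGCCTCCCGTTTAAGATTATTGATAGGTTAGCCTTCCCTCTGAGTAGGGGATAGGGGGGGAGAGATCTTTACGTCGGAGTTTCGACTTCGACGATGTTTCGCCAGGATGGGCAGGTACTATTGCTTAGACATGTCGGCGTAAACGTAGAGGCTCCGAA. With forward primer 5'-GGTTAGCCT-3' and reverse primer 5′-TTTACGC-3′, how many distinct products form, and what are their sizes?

The forward primer GGTTAGCCT matches the top strand at positions 4–12, 16–24, 45–53.
The reverse primer's reverse complement is GCGTAAA, matching at positions 156–162.
Each forward site pairs with the reverse site to give a product ending at position 162: sizes 159, 147, 118 bp.

Three products: 159 bp, 147 bp, 118 bp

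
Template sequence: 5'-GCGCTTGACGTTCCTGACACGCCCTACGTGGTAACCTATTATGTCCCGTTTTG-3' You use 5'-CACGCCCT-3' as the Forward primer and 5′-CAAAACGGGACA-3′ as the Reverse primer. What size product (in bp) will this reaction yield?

36 bp

The forward primer matches the template at positions 18–25.
Taking the reverse complement of CAAAACGGGACA gives TGTCCCGTTTTG, found at positions 42–53 on the template; the primer anneals here to the top strand with its 3' end pointing upstream.
Product length = (reverse-primer end) − (forward-primer start) + 1 = 53 − 18 + 1 = 36 bp.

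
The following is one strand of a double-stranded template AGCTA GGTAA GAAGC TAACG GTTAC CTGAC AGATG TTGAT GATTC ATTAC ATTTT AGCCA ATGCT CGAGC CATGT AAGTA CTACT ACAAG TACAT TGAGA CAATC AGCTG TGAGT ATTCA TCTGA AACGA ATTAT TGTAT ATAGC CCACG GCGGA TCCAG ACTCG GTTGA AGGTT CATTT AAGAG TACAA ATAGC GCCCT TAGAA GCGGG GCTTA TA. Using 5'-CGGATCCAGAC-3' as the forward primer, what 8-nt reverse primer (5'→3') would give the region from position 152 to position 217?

The product's 3' end on the top strand is position 217.
The reverse primer anneals to the top strand over positions 210–217, i.e. to GGCTTATA.
Its sequence written 5'→3' is the reverse complement: TATAAGCC.

5'-TATAAGCC-3'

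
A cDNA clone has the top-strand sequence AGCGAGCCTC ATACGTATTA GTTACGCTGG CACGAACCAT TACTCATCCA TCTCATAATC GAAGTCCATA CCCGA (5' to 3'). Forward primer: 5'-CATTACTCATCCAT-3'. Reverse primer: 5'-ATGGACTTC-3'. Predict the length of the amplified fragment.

Forward primer CATTACTCATCCAT is found on the top strand at positions 38–51.
The reverse primer's reverse complement is GAAGTCCAT, which matches the template at positions 61–69.
Amplicon spans positions 38–69: 32 bp.

32 bp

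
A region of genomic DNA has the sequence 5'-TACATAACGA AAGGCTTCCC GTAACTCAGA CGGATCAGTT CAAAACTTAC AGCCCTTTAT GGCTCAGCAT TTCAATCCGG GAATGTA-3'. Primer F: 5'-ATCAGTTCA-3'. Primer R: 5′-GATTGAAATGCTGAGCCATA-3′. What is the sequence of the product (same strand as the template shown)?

5'-ATCAGTTCAAAACTTACAGCCCTTTATGGCTCAGCATTTCAATC-3'

Scanning the template, ATCAGTTCA occurs at positions 34–42; this primer anneals to the bottom strand there with its 3' end pointing downstream.
The reverse primer's reverse complement is TATGGCTCAGCATTTCAATC, which matches the template at positions 58–77.
The product is the template from position 34 through 77 (44 bp).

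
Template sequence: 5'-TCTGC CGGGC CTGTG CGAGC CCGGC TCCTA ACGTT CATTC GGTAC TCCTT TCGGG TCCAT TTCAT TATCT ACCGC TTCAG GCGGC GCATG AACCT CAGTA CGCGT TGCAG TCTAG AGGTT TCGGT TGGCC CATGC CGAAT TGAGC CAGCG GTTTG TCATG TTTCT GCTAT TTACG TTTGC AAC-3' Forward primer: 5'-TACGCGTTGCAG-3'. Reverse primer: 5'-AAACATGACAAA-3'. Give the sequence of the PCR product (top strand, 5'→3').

Scanning the template, TACGCGTTGCAG occurs at positions 99–110; this primer anneals to the bottom strand there with its 3' end pointing downstream.
Taking the reverse complement of AAACATGACAAA gives TTTGTCATGTTT, found at positions 152–163 on the template; the primer anneals here to the top strand with its 3' end pointing upstream.
The product is the template from position 99 through 163 (65 bp).

5'-TACGCGTTGCAGTCTAGAGGTTTCGGTTGGCCCATGCCGAATTGAGCCAGCGGTTTGTCATGTTT-3'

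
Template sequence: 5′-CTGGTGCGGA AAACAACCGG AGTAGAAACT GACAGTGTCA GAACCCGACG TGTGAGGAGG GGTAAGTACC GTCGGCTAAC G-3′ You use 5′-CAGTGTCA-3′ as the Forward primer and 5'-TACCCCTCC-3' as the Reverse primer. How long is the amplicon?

32 bp

The forward primer matches the template at positions 33–40.
Taking the reverse complement of TACCCCTCC gives GGAGGGGTA, found at positions 56–64 on the template; the primer anneals here to the top strand with its 3' end pointing upstream.
Product length = (reverse-primer end) − (forward-primer start) + 1 = 64 − 33 + 1 = 32 bp.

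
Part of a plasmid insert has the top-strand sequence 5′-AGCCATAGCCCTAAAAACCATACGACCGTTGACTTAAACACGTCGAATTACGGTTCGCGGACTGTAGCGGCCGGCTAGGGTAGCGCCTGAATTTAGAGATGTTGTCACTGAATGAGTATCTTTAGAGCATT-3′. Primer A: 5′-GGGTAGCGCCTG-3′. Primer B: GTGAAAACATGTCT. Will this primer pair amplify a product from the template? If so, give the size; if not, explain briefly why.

Primer B (GTGAAAACATGTCT) does not match the top strand, and its reverse complement AGACATGTTTTCAC does not match either.
With no annealing site for primer B, no amplification occurs.

No product — primer B has no binding site in the template.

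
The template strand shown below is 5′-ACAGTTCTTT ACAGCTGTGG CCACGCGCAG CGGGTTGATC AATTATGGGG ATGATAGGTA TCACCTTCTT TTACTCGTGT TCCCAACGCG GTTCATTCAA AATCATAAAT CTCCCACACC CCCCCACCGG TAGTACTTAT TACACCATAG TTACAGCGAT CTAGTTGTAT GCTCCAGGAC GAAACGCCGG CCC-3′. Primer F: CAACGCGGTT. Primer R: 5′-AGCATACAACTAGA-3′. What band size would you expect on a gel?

Scanning the template, CAACGCGGTT occurs at positions 84–93; this primer anneals to the bottom strand there with its 3' end pointing downstream.
Taking the reverse complement of AGCATACAACTAGA gives TCTAGTTGTATGCT, found at positions 160–173 on the template; the primer anneals here to the top strand with its 3' end pointing upstream.
The product runs from position 84 to position 173, so its length is 173 − 84 + 1 = 90 bp.

90 bp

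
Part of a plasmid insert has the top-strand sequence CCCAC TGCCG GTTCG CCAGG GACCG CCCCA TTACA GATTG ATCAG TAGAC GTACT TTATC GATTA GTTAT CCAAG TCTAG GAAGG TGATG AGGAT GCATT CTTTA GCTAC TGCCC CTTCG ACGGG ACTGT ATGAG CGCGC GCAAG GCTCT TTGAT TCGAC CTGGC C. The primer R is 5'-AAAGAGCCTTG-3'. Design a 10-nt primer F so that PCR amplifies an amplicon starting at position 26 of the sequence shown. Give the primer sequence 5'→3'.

5'-CCCCATTACA-3'

The reverse primer's reverse complement CAAGGCTCTTT matches the template at positions 142–152; the product starts at position 26.
The forward primer is identical to the top strand over positions 26–35: CCCCATTACA.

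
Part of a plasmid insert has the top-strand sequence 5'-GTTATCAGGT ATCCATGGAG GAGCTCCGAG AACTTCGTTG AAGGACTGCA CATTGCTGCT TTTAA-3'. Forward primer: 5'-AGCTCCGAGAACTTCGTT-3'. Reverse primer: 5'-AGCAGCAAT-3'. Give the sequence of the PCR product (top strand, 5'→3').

5'-AGCTCCGAGAACTTCGTTGAAGGACTGCACATTGCTGCT-3'

Scanning the template, AGCTCCGAGAACTTCGTT occurs at positions 22–39; this primer anneals to the bottom strand there with its 3' end pointing downstream.
Reverse complement of the reverse primer: ATTGCTGCT. This occurs on the top strand at positions 52–60.
The product is the template from position 22 through 60 (39 bp).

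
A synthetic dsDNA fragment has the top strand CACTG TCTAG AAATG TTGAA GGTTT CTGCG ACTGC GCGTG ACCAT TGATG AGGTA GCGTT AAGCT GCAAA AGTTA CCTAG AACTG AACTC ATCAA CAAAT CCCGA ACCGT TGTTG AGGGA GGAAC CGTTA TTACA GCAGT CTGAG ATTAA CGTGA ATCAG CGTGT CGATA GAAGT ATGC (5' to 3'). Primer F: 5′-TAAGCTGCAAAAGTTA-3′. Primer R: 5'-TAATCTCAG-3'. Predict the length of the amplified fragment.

90 bp

The forward primer matches the template at positions 60–75.
Taking the reverse complement of TAATCTCAG gives CTGAGATTA, found at positions 141–149 on the template; the primer anneals here to the top strand with its 3' end pointing upstream.
The product runs from position 60 to position 149, so its length is 149 − 60 + 1 = 90 bp.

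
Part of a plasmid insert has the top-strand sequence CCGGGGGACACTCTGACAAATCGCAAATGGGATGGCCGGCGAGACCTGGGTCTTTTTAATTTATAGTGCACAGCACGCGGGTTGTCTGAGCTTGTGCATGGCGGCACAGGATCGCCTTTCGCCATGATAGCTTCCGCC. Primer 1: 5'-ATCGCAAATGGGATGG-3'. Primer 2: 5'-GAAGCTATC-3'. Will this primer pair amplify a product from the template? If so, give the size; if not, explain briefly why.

Yes — a 115 bp product.

Primer 1 (ATCGCAAATGGGATGG) matches the top strand at positions 20–35; it acts as a forward primer.
Primer 2's reverse complement is GATAGCTTC, matching the top strand at positions 126–134; it acts as a reverse primer.
The 3' ends face each other across positions 20–134, giving a 115 bp product.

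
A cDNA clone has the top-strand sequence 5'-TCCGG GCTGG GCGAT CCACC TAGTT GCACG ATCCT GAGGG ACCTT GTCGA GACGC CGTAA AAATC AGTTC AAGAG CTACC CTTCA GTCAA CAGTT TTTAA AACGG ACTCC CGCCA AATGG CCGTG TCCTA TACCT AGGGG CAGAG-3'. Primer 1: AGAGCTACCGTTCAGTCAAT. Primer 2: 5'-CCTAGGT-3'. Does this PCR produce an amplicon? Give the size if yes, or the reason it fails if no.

No product — primer 1 has no binding site in the template.

Primer 1 (AGAGCTACCGTTCAGTCAAT) does not match the top strand, and its reverse complement ATTGACTGAACGGTAGCTCT does not match either.
With no annealing site for primer 1, no amplification occurs.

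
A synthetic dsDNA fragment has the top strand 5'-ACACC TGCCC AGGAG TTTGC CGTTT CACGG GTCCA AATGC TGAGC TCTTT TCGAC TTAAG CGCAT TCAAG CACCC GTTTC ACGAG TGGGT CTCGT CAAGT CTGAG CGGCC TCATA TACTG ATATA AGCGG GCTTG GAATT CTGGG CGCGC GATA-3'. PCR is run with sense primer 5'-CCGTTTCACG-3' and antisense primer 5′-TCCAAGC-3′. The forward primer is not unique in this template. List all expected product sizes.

The forward primer CCGTTTCACG matches the top strand at positions 20–29, 74–83.
The reverse primer's reverse complement is GCTTGGA, matching at positions 131–137.
Each forward site pairs with the reverse site to give a product ending at position 137: sizes 118, 64 bp.

118 bp, 64 bp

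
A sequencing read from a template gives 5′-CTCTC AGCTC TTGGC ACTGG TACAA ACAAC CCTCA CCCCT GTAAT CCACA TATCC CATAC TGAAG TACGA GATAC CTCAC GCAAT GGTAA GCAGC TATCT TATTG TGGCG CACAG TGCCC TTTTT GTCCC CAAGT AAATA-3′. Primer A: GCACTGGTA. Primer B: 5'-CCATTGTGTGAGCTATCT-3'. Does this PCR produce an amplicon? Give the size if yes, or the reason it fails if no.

No product — primer B has no binding site in the template.

Primer B (CCATTGTGTGAGCTATCT) does not match the top strand, and its reverse complement AGATAGCTCACACAATGG does not match either.
With no annealing site for primer B, no amplification occurs.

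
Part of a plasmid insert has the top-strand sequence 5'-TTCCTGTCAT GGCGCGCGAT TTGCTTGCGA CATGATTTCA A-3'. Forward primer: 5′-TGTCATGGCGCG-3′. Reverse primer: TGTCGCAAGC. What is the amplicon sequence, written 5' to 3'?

5'-TGTCATGGCGCGCGATTTGCTTGCGACA-3'

Forward primer TGTCATGGCGCG is found on the top strand at positions 5–16.
Taking the reverse complement of TGTCGCAAGC gives GCTTGCGACA, found at positions 23–32 on the template; the primer anneals here to the top strand with its 3' end pointing upstream.
The product is the template from position 5 through 32 (28 bp).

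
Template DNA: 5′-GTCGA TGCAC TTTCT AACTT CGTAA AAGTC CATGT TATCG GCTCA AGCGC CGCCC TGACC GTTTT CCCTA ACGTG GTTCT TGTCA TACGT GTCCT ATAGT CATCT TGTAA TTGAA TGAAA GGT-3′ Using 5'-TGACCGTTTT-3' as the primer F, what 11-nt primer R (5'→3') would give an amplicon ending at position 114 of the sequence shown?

5'-TCAATTACAAG-3'

The forward primer binds at positions 56–65; the product's 3' end on the top strand is position 114.
The reverse primer anneals to the top strand over positions 104–114, i.e. to CTTGTAATTGA.
Its sequence written 5'→3' is the reverse complement: TCAATTACAAG.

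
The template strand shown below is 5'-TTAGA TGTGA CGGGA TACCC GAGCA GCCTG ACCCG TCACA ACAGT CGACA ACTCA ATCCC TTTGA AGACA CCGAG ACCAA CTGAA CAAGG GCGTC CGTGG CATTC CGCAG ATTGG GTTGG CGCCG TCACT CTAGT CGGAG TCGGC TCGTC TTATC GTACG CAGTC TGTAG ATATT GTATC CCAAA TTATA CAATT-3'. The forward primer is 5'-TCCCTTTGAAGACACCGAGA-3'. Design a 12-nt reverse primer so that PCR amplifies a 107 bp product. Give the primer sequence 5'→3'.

The forward primer binds at positions 57–76, so a 107 bp product ends at position 57 + 107 − 1 = 163.
The reverse primer anneals to the top strand over positions 152–163, i.e. to TATCGTACGCAG.
Its sequence written 5'→3' is the reverse complement: CTGCGTACGATA.

5'-CTGCGTACGATA-3'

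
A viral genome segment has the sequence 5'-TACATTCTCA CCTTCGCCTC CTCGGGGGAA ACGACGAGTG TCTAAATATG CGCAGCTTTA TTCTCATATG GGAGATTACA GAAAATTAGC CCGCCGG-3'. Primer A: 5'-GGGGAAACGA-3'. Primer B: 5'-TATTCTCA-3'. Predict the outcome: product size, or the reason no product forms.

No product — both primers anneal to the same strand and extend in the same direction.

Primer A (GGGGAAACGA) matches the top strand at positions 25–34 (3' end points downstream).
Primer B (TATTCTCA) also matches the top strand directly, at positions 59–66 — its reverse complement TGAGAATA is not present.
Both primers anneal to the bottom strand with 3' ends pointing the same way, so neither can prime synthesis back toward the other.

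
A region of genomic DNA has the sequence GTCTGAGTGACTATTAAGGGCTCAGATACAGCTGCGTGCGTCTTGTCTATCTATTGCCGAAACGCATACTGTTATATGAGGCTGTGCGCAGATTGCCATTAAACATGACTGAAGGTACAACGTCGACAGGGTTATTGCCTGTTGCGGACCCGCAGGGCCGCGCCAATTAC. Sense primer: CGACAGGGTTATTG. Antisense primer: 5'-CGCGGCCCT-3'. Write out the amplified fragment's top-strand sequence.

5'-CGACAGGGTTATTGCCTGTTGCGGACCCGCAGGGCCGCG-3'

The forward primer matches the template at positions 124–137.
The reverse primer's reverse complement is AGGGCCGCG, which matches the template at positions 154–162.
The product is the template from position 124 through 162 (39 bp).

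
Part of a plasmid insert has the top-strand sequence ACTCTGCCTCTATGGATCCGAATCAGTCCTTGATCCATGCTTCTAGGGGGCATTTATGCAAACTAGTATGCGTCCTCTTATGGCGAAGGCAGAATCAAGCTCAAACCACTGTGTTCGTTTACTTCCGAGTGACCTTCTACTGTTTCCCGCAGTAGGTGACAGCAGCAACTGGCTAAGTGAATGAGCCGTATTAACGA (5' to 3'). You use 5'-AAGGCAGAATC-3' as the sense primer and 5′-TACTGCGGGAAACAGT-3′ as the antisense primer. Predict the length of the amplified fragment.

69 bp

Forward primer AAGGCAGAATC is found on the top strand at positions 86–96.
Reverse complement of the reverse primer: ACTGTTTCCCGCAGTA. This occurs on the top strand at positions 139–154.
Product length = (reverse-primer end) − (forward-primer start) + 1 = 154 − 86 + 1 = 69 bp.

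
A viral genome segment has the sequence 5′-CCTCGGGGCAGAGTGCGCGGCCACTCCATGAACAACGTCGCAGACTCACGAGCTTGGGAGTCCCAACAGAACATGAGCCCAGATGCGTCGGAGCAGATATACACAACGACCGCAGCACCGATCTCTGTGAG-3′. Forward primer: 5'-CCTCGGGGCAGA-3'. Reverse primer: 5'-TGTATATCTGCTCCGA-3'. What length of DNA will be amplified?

103 bp

The forward primer matches the template at positions 1–12.
Reverse complement of the reverse primer: TCGGAGCAGATATACA. This occurs on the top strand at positions 88–103.
The product runs from position 1 to position 103, so its length is 103 − 1 + 1 = 103 bp.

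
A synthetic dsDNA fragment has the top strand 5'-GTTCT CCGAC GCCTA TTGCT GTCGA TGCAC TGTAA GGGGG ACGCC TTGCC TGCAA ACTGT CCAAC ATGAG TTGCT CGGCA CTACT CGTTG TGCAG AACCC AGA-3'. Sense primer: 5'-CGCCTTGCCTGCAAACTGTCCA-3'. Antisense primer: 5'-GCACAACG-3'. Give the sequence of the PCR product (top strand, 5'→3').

Forward primer CGCCTTGCCTGCAAACTGTCCA is found on the top strand at positions 42–63.
Reverse complement of the reverse primer: CGTTGTGC. This occurs on the top strand at positions 86–93.
The product is the template from position 42 through 93 (52 bp).

5'-CGCCTTGCCTGCAAACTGTCCAACATGAGTTGCTCGGCACTACTCGTTGTGC-3'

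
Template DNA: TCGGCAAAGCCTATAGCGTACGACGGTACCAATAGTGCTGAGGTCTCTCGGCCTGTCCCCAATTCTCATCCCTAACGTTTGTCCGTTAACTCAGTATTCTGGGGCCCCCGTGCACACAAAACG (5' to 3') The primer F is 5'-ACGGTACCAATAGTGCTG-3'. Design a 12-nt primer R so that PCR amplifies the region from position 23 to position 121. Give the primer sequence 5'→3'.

The product's 3' end on the top strand is position 121.
The reverse primer anneals to the top strand over positions 110–121, i.e. to GTGCACACAAAA.
Its sequence written 5'→3' is the reverse complement: TTTTGTGTGCAC.

5'-TTTTGTGTGCAC-3'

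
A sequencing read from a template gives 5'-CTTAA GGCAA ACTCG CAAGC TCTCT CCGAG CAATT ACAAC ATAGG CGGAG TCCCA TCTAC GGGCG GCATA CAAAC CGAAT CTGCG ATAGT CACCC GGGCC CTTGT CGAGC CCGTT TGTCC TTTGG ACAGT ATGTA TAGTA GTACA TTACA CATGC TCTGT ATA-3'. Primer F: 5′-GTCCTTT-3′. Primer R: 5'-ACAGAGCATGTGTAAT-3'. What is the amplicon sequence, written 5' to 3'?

Forward primer GTCCTTT is found on the top strand at positions 117–123.
Reverse complement of the reverse primer: ATTACACATGCTCTGT. This occurs on the top strand at positions 145–160.
The product is the template from position 117 through 160 (44 bp).

5'-GTCCTTTGGACAGTATGTATAGTAGTACATTACACATGCTCTGT-3'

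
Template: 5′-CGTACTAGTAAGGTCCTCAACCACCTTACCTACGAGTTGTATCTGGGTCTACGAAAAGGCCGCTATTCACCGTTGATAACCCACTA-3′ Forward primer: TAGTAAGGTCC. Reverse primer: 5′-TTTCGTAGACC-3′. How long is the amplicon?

Scanning the template, TAGTAAGGTCC occurs at positions 6–16; this primer anneals to the bottom strand there with its 3' end pointing downstream.
The reverse primer's reverse complement is GGTCTACGAAA, which matches the template at positions 46–56.
Product length = (reverse-primer end) − (forward-primer start) + 1 = 56 − 6 + 1 = 51 bp.

51 bp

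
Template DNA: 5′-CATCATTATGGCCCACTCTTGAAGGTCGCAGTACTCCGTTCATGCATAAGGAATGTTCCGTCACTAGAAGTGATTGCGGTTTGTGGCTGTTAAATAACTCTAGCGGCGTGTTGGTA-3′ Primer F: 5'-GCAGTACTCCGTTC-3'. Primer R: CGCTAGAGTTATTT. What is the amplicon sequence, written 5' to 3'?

The forward primer matches the template at positions 28–41.
The reverse primer's reverse complement is AAATAACTCTAGCG, which matches the template at positions 92–105.
The product is the template from position 28 through 105 (78 bp).

5'-GCAGTACTCCGTTCATGCATAAGGAATGTTCCGTCACTAGAAGTGATTGCGGTTTGTGGCTGTTAAATAACTCTAGCG-3'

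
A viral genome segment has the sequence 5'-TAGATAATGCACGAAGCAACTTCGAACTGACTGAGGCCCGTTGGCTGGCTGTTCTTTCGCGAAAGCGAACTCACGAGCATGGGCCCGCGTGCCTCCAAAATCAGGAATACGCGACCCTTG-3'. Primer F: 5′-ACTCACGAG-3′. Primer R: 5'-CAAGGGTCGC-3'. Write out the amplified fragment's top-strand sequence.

Scanning the template, ACTCACGAG occurs at positions 69–77; this primer anneals to the bottom strand there with its 3' end pointing downstream.
Taking the reverse complement of CAAGGGTCGC gives GCGACCCTTG, found at positions 111–120 on the template; the primer anneals here to the top strand with its 3' end pointing upstream.
The product is the template from position 69 through 120 (52 bp).

5'-ACTCACGAGCATGGGCCCGCGTGCCTCCAAAATCAGGAATACGCGACCCTTG-3'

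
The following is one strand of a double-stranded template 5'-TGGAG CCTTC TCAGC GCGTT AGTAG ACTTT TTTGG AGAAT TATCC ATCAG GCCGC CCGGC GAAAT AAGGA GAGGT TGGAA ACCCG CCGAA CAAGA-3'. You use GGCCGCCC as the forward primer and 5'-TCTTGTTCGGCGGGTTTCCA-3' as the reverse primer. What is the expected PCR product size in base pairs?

46 bp

Forward primer GGCCGCCC is found on the top strand at positions 50–57.
The reverse primer's reverse complement is TGGAAACCCGCCGAACAAGA, which matches the template at positions 76–95.
Product length = (reverse-primer end) − (forward-primer start) + 1 = 95 − 50 + 1 = 46 bp.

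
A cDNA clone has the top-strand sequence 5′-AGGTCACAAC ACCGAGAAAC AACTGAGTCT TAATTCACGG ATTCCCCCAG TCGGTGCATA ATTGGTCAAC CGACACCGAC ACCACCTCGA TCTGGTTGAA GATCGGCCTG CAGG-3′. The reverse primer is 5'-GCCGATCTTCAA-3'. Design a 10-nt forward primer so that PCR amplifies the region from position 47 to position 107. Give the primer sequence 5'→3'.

5'-CCAGTCGGTG-3'

The reverse primer's reverse complement TTGAAGATCGGC matches the template at positions 96–107; the product starts at position 47.
The forward primer is identical to the top strand over positions 47–56: CCAGTCGGTG.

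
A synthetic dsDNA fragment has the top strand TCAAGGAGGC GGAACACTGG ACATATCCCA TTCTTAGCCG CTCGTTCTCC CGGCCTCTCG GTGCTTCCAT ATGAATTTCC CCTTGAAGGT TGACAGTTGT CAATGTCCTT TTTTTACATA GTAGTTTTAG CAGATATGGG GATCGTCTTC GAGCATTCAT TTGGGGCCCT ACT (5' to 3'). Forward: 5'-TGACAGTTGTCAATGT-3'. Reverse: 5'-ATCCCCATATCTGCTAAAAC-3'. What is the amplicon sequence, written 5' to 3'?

Forward primer TGACAGTTGTCAATGT is found on the top strand at positions 91–106.
The reverse primer's reverse complement is GTTTTAGCAGATATGGGGAT, which matches the template at positions 124–143.
The product is the template from position 91 through 143 (53 bp).

5'-TGACAGTTGTCAATGTCCTTTTTTTACATAGTAGTTTTAGCAGATATGGGGAT-3'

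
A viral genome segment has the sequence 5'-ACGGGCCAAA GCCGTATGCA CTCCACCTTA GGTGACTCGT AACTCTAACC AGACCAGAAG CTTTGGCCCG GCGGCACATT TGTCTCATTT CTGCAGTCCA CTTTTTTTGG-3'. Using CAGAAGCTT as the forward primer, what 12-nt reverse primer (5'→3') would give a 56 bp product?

The forward primer binds at positions 55–63, so a 56 bp product ends at position 55 + 56 − 1 = 110.
The reverse primer anneals to the top strand over positions 99–110, i.e. to CACTTTTTTTGG.
Its sequence written 5'→3' is the reverse complement: CCAAAAAAAGTG.

5'-CCAAAAAAAGTG-3'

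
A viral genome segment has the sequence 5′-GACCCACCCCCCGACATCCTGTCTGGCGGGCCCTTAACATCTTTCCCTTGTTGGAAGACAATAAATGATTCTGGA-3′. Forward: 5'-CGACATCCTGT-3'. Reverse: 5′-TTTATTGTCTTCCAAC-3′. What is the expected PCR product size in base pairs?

54 bp

Forward primer CGACATCCTGT is found on the top strand at positions 12–22.
The reverse primer's reverse complement is GTTGGAAGACAATAAA, which matches the template at positions 50–65.
The product runs from position 12 to position 65, so its length is 65 − 12 + 1 = 54 bp.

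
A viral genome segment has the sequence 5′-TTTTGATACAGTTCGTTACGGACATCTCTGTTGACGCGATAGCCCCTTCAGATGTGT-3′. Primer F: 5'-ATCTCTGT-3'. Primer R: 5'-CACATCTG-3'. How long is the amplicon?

33 bp

The forward primer matches the template at positions 24–31.
The reverse primer's reverse complement is CAGATGTG, which matches the template at positions 49–56.
Amplicon spans positions 24–56: 33 bp.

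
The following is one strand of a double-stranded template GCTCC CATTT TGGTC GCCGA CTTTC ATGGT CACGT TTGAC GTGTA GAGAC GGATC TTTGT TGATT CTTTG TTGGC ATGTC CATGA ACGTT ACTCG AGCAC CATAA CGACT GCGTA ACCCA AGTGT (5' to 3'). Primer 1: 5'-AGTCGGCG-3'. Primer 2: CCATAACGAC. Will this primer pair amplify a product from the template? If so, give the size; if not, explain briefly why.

Primer 1 (AGTCGGCG) has reverse complement CGCCGACT, which matches the top strand at positions 15–22; primer 1 anneals to the top strand there with its 3' end pointing upstream toward position 15.
Primer 2 (CCATAACGAC) matches the top strand directly at positions 100–109; it anneals to the bottom strand with its 3' end pointing downstream toward position 109.
The 3' ends diverge (primer 1 extends toward position 1, primer 2 toward position 125), so the primers never converge on a shared product.

No product — the primers' 3' ends point away from each other.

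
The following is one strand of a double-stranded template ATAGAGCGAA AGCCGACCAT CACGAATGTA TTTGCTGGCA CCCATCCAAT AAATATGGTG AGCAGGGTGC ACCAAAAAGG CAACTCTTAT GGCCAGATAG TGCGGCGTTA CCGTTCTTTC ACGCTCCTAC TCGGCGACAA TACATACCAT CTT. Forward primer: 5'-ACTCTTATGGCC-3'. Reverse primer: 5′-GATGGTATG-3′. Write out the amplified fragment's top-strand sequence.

Forward primer ACTCTTATGGCC is found on the top strand at positions 83–94.
Reverse complement of the reverse primer: CATACCATC. This occurs on the top strand at positions 143–151.
The product is the template from position 83 through 151 (69 bp).

5'-ACTCTTATGGCCAGATAGTGCGGCGTTACCGTTCTTTCACGCTCCTACTCGGCGACAATACATACCATC-3'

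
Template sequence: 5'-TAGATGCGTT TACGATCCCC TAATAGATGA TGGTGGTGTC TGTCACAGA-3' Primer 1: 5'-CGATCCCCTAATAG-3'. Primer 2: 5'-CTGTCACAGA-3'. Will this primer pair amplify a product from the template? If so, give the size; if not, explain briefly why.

No product — both primers anneal to the same strand and extend in the same direction.

Primer 1 (CGATCCCCTAATAG) matches the top strand at positions 13–26 (3' end points downstream).
Primer 2 (CTGTCACAGA) also matches the top strand directly, at positions 40–49 — its reverse complement TCTGTGACAG is not present.
Both primers anneal to the bottom strand with 3' ends pointing the same way, so neither can prime synthesis back toward the other.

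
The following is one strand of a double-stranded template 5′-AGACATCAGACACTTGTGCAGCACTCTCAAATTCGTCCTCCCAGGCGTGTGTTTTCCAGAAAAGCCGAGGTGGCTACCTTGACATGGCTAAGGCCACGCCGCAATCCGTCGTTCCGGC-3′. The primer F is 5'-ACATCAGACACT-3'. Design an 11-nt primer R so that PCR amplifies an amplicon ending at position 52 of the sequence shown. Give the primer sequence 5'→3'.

5'-ACACACGCCTG-3'

The forward primer binds at positions 3–14; the product's 3' end on the top strand is position 52.
The reverse primer anneals to the top strand over positions 42–52, i.e. to CAGGCGTGTGT.
Its sequence written 5'→3' is the reverse complement: ACACACGCCTG.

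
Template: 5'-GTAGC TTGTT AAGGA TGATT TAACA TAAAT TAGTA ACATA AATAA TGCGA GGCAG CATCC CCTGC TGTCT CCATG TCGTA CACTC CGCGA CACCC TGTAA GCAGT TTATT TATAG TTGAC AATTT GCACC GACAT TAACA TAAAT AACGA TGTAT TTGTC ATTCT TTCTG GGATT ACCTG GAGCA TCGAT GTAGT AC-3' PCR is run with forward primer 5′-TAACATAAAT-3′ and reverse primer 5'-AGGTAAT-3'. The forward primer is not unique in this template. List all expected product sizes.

The forward primer TAACATAAAT matches the top strand at positions 21–30, 34–43, 136–145.
The reverse primer's reverse complement is ATTACCT, matching at positions 173–179.
Each forward site pairs with the reverse site to give a product ending at position 179: sizes 159, 146, 44 bp.

159 bp, 146 bp, 44 bp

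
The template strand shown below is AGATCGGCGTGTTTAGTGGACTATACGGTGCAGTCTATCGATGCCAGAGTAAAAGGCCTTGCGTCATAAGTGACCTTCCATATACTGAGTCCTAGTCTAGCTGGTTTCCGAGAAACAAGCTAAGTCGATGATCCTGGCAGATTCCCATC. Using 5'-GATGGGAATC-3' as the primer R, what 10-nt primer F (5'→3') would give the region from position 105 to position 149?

5'-TTTCCGAGAA-3'

The reverse primer's reverse complement GATTCCCATC matches the template at positions 140–149; the product starts at position 105.
The forward primer is identical to the top strand over positions 105–114: TTTCCGAGAA.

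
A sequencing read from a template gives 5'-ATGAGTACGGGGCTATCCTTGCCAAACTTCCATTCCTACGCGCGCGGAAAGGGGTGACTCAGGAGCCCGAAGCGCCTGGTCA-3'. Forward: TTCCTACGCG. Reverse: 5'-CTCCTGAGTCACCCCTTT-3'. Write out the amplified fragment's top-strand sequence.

5'-TTCCTACGCGCGCGGAAAGGGGTGACTCAGGAG-3'

Scanning the template, TTCCTACGCG occurs at positions 33–42; this primer anneals to the bottom strand there with its 3' end pointing downstream.
Reverse complement of the reverse primer: AAAGGGGTGACTCAGGAG. This occurs on the top strand at positions 48–65.
The product is the template from position 33 through 65 (33 bp).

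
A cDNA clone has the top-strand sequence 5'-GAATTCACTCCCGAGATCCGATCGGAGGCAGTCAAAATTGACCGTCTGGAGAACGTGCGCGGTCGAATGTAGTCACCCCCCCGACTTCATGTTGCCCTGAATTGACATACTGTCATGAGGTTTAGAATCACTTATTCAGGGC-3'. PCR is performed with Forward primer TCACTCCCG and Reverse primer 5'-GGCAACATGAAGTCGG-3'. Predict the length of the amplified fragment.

The forward primer matches the template at positions 5–13.
Taking the reverse complement of GGCAACATGAAGTCGG gives CCGACTTCATGTTGCC, found at positions 81–96 on the template; the primer anneals here to the top strand with its 3' end pointing upstream.
Amplicon spans positions 5–96: 92 bp.

92 bp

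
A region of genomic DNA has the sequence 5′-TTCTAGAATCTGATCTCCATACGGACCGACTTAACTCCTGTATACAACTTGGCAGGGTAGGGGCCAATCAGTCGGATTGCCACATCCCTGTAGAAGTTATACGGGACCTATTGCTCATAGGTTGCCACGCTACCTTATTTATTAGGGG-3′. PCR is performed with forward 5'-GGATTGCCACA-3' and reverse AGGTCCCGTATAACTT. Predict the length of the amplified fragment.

Forward primer GGATTGCCACA is found on the top strand at positions 74–84.
The reverse primer's reverse complement is AAGTTATACGGGACCT, which matches the template at positions 94–109.
Product length = (reverse-primer end) − (forward-primer start) + 1 = 109 − 74 + 1 = 36 bp.

36 bp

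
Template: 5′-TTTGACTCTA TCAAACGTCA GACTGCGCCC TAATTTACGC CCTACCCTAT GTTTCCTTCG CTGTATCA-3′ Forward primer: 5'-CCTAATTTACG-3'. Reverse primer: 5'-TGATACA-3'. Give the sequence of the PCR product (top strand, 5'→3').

5'-CCTAATTTACGCCCTACCCTATGTTTCCTTCGCTGTATCA-3'

The forward primer matches the template at positions 29–39.
The reverse primer's reverse complement is TGTATCA, which matches the template at positions 62–68.
The product is the template from position 29 through 68 (40 bp).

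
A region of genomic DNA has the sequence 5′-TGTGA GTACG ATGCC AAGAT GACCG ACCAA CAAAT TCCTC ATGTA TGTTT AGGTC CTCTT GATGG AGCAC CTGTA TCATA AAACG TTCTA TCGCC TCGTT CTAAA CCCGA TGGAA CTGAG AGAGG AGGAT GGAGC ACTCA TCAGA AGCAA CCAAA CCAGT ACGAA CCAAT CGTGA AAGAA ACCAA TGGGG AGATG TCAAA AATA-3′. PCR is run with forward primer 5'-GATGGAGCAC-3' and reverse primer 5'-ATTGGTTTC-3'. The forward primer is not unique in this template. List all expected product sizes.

126 bp, 59 bp

The forward primer GATGGAGCAC matches the top strand at positions 61–70, 128–137.
The reverse primer's reverse complement is GAAACCAAT, matching at positions 178–186.
Each forward site pairs with the reverse site to give a product ending at position 186: sizes 126, 59 bp.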